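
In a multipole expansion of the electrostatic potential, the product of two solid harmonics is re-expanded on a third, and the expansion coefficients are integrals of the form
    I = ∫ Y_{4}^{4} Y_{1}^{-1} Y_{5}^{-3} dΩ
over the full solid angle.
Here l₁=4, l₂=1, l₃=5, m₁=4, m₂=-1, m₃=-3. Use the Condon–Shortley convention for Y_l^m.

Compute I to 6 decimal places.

Checks pass: Σm=0; 10 even; l₃=5∈[3,5].
(2·4+1)(2·1+1)(2·5+1) = 297
Δ: 0! 8! 2! / 11! → 1/495
sum: t=0:+1/576 = 1/576
3j²(4 1 5; 0 0 0) = Δ·Π!·Σ² = 5/99  (sign -1)
sum: t=0:+1/80640 = 1/80640
3j²(4 1 5; 4 -1 -3) = Δ·Π!·Σ² = 1/495  (sign +1)
combine: 4πI² = 297·5/99·1/495 = 1/33
take √, sign -1: I = -0.04910640

-0.049106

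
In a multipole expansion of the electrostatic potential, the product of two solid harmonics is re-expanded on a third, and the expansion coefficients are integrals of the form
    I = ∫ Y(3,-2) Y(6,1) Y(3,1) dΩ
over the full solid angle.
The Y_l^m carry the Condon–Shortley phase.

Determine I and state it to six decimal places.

Checks pass: Σm=0; 12 even; l₃=3∈[3,9].
(2·3+1)(2·6+1)(2·3+1) = 637
Δ: 6! 0! 6! / 13! → 1/12012
sum: t=3:−1/1296 = -1/1296
3j²(3 6 3; 0 0 0) = Δ·Π!·Σ² = 100/3003  (sign +1)
sum: t=5:−1/5760 = -1/5760
3j²(3 6 3; -2 1 1) = Δ·Π!·Σ² = 5/572  (sign -1)
combine: 4πI² = 637·100/3003·5/572 = 875/4719
take √, sign -1: I = -0.12147142

-0.121471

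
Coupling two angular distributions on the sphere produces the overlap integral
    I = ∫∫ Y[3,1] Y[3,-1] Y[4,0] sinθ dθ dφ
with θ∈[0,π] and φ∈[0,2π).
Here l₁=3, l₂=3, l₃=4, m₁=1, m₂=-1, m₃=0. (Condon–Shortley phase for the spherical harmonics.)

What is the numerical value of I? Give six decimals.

-0.025645

m-sum 0 ✓  L=10 even ✓  0≤4≤6 ✓
Π(2lᵢ+1) = 7×7×9 = 441
triangle coeff Δ(3,3,4) = 1/34650
Σ_t [0,2]: t=0:+1/72 t=1:−1/16 t=2:+1/72 = -5/144
(3j)²=2/77 [(3 3 4; 0 0 0)], sign=-1
Σ_t [0,2]: t=0:+1/32 t=1:−1/36 t=2:+1/1152 = 5/1152
(3j)²=1/1386 [(3 3 4; 1 -1 0)], sign=+1
⇒ 4πI² = 1/121
I = (-1)√(1/121/(4π)) = -0.02564498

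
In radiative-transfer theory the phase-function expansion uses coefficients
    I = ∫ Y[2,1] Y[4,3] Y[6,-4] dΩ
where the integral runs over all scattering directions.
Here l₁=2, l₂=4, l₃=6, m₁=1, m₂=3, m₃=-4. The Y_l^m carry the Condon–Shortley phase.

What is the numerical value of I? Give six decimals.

m-sum 0 ✓  L=12 even ✓  2≤6≤6 ✓
Π(2lᵢ+1) = 5×9×13 = 585
triangle coeff Δ(2,4,6) = 1/6435
Σ_t [0,0]: t=0:+1/2304 = 1/2304
(3j)²=5/143 [(2 4 6; 0 0 0)], sign=+1
Σ_t [0,0]: t=0:+1/30240 = 1/30240
(3j)²=16/429 [(2 4 6; 1 3 -4)], sign=+1
⇒ 4πI² = 1200/1573
I = (+1)√(1200/1573/(4π)) = 0.24638901

0.246389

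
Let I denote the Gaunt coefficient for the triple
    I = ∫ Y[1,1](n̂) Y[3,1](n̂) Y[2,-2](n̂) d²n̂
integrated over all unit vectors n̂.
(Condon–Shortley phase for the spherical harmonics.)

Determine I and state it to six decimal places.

-0.082589

Rules hold: Σm=0, L=6 even, 2≤2≤4.
N = 3·7·5 = 105
Δ = 2!·0!·4!/7! = 1/105
Racah Σ t=1..1: t=1:−1/4 = -1/4
⇒ 3j(1 3 2; 0 0 0)² = 3/35, sgn -1
Racah Σ t=0..0: t=0:+1/48 = 1/48
⇒ 3j(1 3 2; 1 1 -2)² = 1/105, sgn +1
4πI² = N·(3j₀)²·(3jₘ)² = 3/35
I = -1·√(0.0857143/4π) = -0.08258890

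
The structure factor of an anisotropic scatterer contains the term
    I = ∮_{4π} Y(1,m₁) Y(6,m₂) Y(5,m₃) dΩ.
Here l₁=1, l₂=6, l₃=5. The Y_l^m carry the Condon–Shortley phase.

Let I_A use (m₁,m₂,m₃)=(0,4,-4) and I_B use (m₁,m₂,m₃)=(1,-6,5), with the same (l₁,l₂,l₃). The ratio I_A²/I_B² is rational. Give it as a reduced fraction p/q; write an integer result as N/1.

Same 1,6,5: normalisation and zero-m 3j drop out of the ratio.
A: Δ: 2! 0! 10! / 13! → 1/858; sum: t=1:−1/362880 = -1/362880; 3j²(1 6 5; 0 4 -4) = Δ·Π!·Σ² = 10/429  (sign +1)
B: Δ: 2! 0! 10! / 13! → 1/858; sum: t=0:+1/7257600 = 1/7257600; 3j²(1 6 5; 1 -6 5) = Δ·Π!·Σ² = 1/13  (sign +1)
I_A²/I_B² = (10/429)/(1/13) = 10/33

10/33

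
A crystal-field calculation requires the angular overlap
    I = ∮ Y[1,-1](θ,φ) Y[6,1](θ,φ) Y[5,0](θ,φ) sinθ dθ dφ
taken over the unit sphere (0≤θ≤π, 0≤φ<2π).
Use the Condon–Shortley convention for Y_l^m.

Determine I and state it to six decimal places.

Checks pass: Σm=0; 12 even; l₃=5∈[5,7].
(2·1+1)(2·6+1)(2·5+1) = 429
Δ: 2! 0! 10! / 13! → 1/858
sum: t=1:−1/14400 = -1/14400
3j²(1 6 5; 0 0 0) = Δ·Π!·Σ² = 6/143  (sign +1)
sum: t=2:+1/28800 = 1/28800
3j²(1 6 5; -1 1 0) = Δ·Π!·Σ² = 7/286  (sign -1)
combine: 4πI² = 429·6/143·7/286 = 63/143
take √, sign -1: I = -0.18723944

-0.187239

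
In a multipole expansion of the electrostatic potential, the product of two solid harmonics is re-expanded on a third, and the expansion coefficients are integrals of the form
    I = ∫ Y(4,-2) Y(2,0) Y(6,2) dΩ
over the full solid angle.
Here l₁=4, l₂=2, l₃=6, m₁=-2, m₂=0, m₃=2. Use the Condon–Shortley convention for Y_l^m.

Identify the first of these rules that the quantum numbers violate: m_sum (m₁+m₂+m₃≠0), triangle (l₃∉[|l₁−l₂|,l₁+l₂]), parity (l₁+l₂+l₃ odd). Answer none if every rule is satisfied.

none

m₁+m₂+m₃ = -2 + 0 + 2 = 0  ✓
triangle: |4−2|=2 ≤ l₃=6 ≤ 4+2=6  ✓
parity: l₁+l₂+l₃ = 12 is even  ✓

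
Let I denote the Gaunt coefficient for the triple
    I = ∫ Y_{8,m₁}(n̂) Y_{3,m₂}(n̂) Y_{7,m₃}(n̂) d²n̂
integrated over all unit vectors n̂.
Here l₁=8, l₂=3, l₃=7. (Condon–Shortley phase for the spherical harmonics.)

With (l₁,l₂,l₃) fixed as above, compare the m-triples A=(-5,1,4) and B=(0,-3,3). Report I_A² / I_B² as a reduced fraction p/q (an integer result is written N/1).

l's match ⇒ only the (l;m) 3-j factors differ between A and B.
A: triangle coeff Δ(8,3,7) = 1/5290740; Σ_t [2,4]: t=2:+1/319334400 t=3:−1/43545600 t=4:+1/104509440 = -59/5748019200; (3j)²=3481/406980 [(8 3 7; -5 1 4)], sign=+1
B: triangle coeff Δ(8,3,7) = 1/5290740; Σ_t [0,0]: t=0:+1/46448640 = 1/46448640; (3j)²=75/8398 [(8 3 7; 0 -3 3)], sign=+1
I_A²/I_B² = (3481/406980)/(75/8398) = 45253/47250

45253/47250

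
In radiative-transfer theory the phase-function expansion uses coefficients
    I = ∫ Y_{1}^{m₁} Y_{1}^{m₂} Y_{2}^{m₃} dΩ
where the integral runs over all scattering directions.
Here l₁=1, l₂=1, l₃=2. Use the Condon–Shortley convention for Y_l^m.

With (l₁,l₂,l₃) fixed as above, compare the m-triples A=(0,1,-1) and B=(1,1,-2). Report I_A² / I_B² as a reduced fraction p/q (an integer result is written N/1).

Same 1,1,2: normalisation and zero-m 3j drop out of the ratio.
A: Δ: 0! 2! 2! / 5! → 1/30; sum: t=0:+1/2 = 1/2; 3j²(1 1 2; 0 1 -1) = Δ·Π!·Σ² = 1/10  (sign -1)
B: Δ: 0! 2! 2! / 5! → 1/30; sum: t=0:+1/4 = 1/4; 3j²(1 1 2; 1 1 -2) = Δ·Π!·Σ² = 1/5  (sign +1)
I_A²/I_B² = (1/10)/(1/5) = 1/2

1/2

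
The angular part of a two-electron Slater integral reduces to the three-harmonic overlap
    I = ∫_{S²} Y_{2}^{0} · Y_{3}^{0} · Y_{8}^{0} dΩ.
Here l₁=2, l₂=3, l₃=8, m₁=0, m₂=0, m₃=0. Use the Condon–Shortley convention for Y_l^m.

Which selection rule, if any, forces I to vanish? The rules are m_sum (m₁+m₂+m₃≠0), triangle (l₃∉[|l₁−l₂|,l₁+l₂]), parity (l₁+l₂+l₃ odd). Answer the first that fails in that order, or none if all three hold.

azimuthal sum: 0 + 0 + 0 = 0  ✓
1 ≤ 8 ≤ 5 (triangle on l)  ✗
L = 2 + 3 + 8 = 13 (odd)

triangle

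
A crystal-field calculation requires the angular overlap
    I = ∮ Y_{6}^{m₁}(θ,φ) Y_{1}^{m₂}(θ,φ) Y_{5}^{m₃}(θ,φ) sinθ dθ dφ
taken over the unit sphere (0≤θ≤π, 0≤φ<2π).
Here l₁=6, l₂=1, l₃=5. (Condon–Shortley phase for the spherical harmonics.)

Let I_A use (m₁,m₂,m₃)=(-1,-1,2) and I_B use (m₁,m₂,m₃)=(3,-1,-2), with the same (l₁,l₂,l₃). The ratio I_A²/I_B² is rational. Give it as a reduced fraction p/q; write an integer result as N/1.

Same 6,1,5: normalisation and zero-m 3j drop out of the ratio.
A: Δ: 2! 10! 0! / 13! → 1/858; sum: t=0:+1/60480 = 1/60480; 3j²(6 1 5; -1 -1 2) = Δ·Π!·Σ² = 5/429  (sign -1)
B: Δ: 2! 10! 0! / 13! → 1/858; sum: t=0:+1/60480 = 1/60480; 3j²(6 1 5; 3 -1 -2) = Δ·Π!·Σ² = 6/143  (sign -1)
I_A²/I_B² = (5/429)/(6/143) = 5/18

5/18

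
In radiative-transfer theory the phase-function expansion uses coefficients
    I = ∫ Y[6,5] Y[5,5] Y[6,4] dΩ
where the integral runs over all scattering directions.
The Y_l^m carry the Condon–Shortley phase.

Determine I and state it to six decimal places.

0.000000

5 + 5 + 4 = 14 ≠ 0: azimuthal integral kills it; I = 0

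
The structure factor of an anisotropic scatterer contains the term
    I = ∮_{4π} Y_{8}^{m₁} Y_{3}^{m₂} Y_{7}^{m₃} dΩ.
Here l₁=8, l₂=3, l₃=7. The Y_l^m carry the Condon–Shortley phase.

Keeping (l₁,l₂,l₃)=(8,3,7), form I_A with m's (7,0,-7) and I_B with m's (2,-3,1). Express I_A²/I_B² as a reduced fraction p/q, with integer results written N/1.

l's match ⇒ only the (l;m) 3-j factors differ between A and B.
A: triangle coeff Δ(8,3,7) = 1/5290740; Σ_t [1,1]: t=1:−1/5748019200 = -1/5748019200; (3j)²=91/3876 [(8 3 7; 7 0 -7)], sign=-1
B: triangle coeff Δ(8,3,7) = 1/5290740; Σ_t [0,0]: t=0:+1/24883200 = 1/24883200; (3j)²=70/4199 [(8 3 7; 2 -3 1)], sign=+1
I_A²/I_B² = (91/3876)/(70/4199) = 169/120

169/120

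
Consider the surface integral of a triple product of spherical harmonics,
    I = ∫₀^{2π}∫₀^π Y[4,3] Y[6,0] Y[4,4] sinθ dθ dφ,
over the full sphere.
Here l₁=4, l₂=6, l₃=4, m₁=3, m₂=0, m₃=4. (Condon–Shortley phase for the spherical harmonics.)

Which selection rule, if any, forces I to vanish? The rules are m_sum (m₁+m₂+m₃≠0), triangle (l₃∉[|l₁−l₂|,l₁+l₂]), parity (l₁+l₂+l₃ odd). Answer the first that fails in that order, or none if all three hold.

m_sum

m₁+m₂+m₃ = 3 + 0 + 4 = 7  ✗
triangle: |4−6|=2 ≤ l₃=4 ≤ 4+6=10
parity: l₁+l₂+l₃ = 14 is even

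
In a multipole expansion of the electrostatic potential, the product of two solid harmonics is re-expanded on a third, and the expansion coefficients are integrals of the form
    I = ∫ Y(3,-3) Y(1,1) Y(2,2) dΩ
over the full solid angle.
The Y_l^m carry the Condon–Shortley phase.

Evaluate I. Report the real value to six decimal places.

m-sum 0 ✓  L=6 even ✓  2≤2≤4 ✓
Π(2lᵢ+1) = 7×3×5 = 105
triangle coeff Δ(3,1,2) = 1/105
Σ_t [1,1]: t=1:−1/4 = -1/4
(3j)²=3/35 [(3 1 2; 0 0 0)], sign=-1
Σ_t [2,2]: t=2:+1/48 = 1/48
(3j)²=1/7 [(3 1 2; -3 1 2)], sign=+1
⇒ 4πI² = 9/7
I = (-1)√(9/7/(4π)) = -0.31986543

-0.319865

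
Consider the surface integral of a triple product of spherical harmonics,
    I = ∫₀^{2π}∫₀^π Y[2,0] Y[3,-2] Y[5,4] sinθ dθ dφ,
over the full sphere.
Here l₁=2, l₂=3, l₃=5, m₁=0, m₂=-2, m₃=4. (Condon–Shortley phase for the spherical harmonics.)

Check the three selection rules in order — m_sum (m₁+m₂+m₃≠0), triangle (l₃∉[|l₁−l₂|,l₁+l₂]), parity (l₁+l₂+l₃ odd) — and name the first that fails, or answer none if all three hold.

azimuthal sum: 0 − 2 + 4 = 2  ✗
1 ≤ 5 ≤ 5 (triangle on l)
L = 2 + 3 + 5 = 10 (even)

m_sum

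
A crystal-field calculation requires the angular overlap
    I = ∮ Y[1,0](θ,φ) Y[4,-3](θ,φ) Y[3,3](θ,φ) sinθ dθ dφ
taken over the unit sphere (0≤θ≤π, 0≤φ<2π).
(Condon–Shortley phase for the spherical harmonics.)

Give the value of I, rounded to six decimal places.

m-sum 0 ✓  L=8 even ✓  3≤3≤5 ✓
Π(2lᵢ+1) = 3×9×7 = 189
triangle coeff Δ(1,4,3) = 1/252
Σ_t [1,1]: t=1:−1/36 = -1/36
(3j)²=4/63 [(1 4 3; 0 0 0)], sign=+1
Σ_t [1,1]: t=1:−1/720 = -1/720
(3j)²=1/36 [(1 4 3; 0 -3 3)], sign=-1
⇒ 4πI² = 1/3
I = (-1)√(1/3/(4π)) = -0.16286750

-0.162868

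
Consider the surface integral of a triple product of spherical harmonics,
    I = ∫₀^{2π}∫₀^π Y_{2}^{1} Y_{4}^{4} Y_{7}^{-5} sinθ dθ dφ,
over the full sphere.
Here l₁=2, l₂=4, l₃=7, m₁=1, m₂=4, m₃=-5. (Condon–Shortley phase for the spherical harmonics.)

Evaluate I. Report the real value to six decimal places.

l₃=7 ∉ [2,6] — triangle fails ⇒ I = 0

0.000000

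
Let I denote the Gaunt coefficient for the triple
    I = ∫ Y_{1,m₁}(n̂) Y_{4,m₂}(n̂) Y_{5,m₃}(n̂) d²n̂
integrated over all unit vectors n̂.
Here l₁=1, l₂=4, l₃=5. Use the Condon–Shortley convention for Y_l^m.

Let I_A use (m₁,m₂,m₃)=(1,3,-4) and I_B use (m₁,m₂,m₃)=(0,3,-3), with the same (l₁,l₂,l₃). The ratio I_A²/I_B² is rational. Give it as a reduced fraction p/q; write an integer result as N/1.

Same 1,4,5: normalisation and zero-m 3j drop out of the ratio.
A: Δ: 0! 2! 8! / 11! → 1/495; sum: t=0:+1/10080 = 1/10080; 3j²(1 4 5; 1 3 -4) = Δ·Π!·Σ² = 4/55  (sign -1)
B: Δ: 0! 2! 8! / 11! → 1/495; sum: t=0:+1/5040 = 1/5040; 3j²(1 4 5; 0 3 -3) = Δ·Π!·Σ² = 16/495  (sign +1)
I_A²/I_B² = (4/55)/(16/495) = 9/4

9/4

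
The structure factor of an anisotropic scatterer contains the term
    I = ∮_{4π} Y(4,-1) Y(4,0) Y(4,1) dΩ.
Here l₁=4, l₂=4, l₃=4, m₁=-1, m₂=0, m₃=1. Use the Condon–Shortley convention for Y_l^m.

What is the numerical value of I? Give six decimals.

-0.068481

m-sum 0 ✓  L=12 even ✓  0≤4≤8 ✓
Π(2lᵢ+1) = 9×9×9 = 729
triangle coeff Δ(4,4,4) = 1/450450
Σ_t [0,4]: t=0:+1/13824 t=1:−1/216 t=2:+1/64 t=3:−1/216 t=4:+1/13824 = 5/768
(3j)²=18/1001 [(4 4 4; 0 0 0)], sign=+1
Σ_t [1,4]: t=1:−1/864 t=2:+1/96 t=3:−1/144 t=4:+1/3456 = 1/384
(3j)²=9/2002 [(4 4 4; -1 0 1)], sign=-1
⇒ 4πI² = 59049/1002001
I = (-1)√(59049/1002001/(4π)) = -0.06848055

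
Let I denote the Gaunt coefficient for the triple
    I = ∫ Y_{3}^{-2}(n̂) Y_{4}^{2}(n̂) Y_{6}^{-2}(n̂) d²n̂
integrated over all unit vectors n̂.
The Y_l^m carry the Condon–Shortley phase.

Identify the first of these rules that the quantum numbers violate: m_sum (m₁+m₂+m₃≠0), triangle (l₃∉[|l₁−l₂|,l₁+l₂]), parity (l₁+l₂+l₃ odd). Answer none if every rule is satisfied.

azimuthal sum: -2 + 2 − 2 = -2  ✗
1 ≤ 6 ≤ 7 (triangle on l)
L = 3 + 4 + 6 = 13 (odd)

m_sum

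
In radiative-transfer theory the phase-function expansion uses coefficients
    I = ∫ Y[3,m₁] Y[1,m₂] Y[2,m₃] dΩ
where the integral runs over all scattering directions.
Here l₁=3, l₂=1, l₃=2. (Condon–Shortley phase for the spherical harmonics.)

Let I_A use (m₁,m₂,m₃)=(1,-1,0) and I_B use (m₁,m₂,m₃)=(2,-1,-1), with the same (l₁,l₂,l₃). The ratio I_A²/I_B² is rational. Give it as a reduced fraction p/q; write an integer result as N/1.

3/5

Same 3,1,2: normalisation and zero-m 3j drop out of the ratio.
A: Δ: 2! 4! 0! / 7! → 1/105; sum: t=0:+1/8 = 1/8; 3j²(3 1 2; 1 -1 0) = Δ·Π!·Σ² = 2/35  (sign +1)
B: Δ: 2! 4! 0! / 7! → 1/105; sum: t=0:+1/12 = 1/12; 3j²(3 1 2; 2 -1 -1) = Δ·Π!·Σ² = 2/21  (sign -1)
I_A²/I_B² = (2/35)/(2/21) = 3/5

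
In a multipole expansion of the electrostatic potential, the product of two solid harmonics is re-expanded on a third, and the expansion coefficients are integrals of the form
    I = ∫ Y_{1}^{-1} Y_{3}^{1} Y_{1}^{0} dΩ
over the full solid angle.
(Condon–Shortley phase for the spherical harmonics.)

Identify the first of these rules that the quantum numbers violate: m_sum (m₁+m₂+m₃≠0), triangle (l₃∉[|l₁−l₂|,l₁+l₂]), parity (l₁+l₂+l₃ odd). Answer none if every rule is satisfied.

triangle

azimuthal sum: -1 + 1 + 0 = 0  ✓
2 ≤ 1 ≤ 4 (triangle on l)  ✗
L = 1 + 3 + 1 = 5 (odd)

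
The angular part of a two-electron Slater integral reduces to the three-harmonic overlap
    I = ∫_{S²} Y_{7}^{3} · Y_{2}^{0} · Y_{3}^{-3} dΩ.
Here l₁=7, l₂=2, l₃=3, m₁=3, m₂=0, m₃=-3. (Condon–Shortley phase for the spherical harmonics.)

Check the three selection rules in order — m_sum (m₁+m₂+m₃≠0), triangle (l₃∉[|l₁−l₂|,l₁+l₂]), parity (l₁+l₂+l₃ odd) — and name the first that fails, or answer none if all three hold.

azimuthal sum: 3 + 0 − 3 = 0  ✓
5 ≤ 3 ≤ 9 (triangle on l)  ✗
L = 7 + 2 + 3 = 12 (even)

triangle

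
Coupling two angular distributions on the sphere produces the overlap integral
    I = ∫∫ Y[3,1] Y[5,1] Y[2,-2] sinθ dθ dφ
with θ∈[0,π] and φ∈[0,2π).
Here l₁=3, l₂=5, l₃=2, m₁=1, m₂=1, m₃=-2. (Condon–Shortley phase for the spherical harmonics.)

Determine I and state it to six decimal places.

m-sum 0 ✓  L=10 even ✓  2≤2≤8 ✓
Π(2lᵢ+1) = 7×11×5 = 385
triangle coeff Δ(3,5,2) = 1/2310
Σ_t [3,3]: t=3:−1/144 = -1/144
(3j)²=10/231 [(3 5 2; 0 0 0)], sign=-1
Σ_t [2,2]: t=2:+1/1152 = 1/1152
(3j)²=1/154 [(3 5 2; 1 1 -2)], sign=+1
⇒ 4πI² = 25/231
I = (-1)√(25/231/(4π)) = -0.09280237

-0.092802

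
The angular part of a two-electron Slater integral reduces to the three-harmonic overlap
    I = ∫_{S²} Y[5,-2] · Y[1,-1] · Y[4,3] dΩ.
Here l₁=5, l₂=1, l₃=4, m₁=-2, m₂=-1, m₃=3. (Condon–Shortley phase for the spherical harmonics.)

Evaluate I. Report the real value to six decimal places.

Rules hold: Σm=0, L=10 even, 4≤4≤6.
N = 11·3·9 = 297
Δ = 2!·8!·0!/11! = 1/495
Racah Σ t=1..1: t=1:−1/576 = -1/576
⇒ 3j(5 1 4; 0 0 0)² = 5/99, sgn -1
Racah Σ t=0..0: t=0:+1/10080 = 1/10080
⇒ 3j(5 1 4; -2 -1 3)² = 1/165, sgn -1
4πI² = N·(3j₀)²·(3jₘ)² = 1/11
I = +1·√(0.0909091/4π) = 0.08505478

0.085055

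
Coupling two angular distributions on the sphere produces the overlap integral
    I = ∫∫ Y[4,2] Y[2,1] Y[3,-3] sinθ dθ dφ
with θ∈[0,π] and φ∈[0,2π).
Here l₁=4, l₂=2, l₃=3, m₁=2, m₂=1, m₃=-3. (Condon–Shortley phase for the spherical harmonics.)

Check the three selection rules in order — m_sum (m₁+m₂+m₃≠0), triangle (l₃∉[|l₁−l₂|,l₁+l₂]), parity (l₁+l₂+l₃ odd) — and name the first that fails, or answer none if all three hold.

Σmᵢ = 0  ✓
l₃∈[|l₁−l₂|,l₁+l₂]=[2,6], have l₃=3  ✓
Σlᵢ = 9 ⇒ odd  ✗

parity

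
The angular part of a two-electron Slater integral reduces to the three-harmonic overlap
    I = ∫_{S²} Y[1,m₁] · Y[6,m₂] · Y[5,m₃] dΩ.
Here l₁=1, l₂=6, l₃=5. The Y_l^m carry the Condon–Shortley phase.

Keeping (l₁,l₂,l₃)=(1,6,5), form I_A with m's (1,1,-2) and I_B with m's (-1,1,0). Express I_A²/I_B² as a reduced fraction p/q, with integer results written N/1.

Same 1,6,5: normalisation and zero-m 3j drop out of the ratio.
A: Δ: 2! 0! 10! / 13! → 1/858; sum: t=0:+1/60480 = 1/60480; 3j²(1 6 5; 1 1 -2) = Δ·Π!·Σ² = 5/429  (sign -1)
B: Δ: 2! 0! 10! / 13! → 1/858; sum: t=2:+1/28800 = 1/28800; 3j²(1 6 5; -1 1 0) = Δ·Π!·Σ² = 7/286  (sign -1)
I_A²/I_B² = (5/429)/(7/286) = 10/21

10/21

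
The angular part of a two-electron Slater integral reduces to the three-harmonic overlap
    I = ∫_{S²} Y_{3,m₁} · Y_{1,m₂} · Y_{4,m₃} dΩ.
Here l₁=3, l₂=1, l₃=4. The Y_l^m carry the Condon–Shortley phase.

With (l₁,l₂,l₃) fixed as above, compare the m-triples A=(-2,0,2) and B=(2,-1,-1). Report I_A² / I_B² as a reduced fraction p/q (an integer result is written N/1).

4/1

Shared (l₁,l₂,l₃)=(3,1,4): N and (l;000)² cancel in I_A²/I_B².
A: Δ = 0!·6!·2!/9! = 1/252; Racah Σ t=0..0: t=0:+1/120 = 1/120; ⇒ 3j(3 1 4; -2 0 2)² = 1/21, sgn +1
B: Δ = 0!·6!·2!/9! = 1/252; Racah Σ t=0..0: t=0:+1/240 = 1/240; ⇒ 3j(3 1 4; 2 -1 -1)² = 1/84, sgn -1
I_A²/I_B² = (1/21)/(1/84) = 4/1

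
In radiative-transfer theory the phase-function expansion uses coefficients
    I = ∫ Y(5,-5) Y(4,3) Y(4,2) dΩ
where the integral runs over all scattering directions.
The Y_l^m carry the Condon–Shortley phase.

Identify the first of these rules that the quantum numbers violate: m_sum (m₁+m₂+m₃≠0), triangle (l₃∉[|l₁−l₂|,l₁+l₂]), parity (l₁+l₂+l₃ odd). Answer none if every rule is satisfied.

m₁+m₂+m₃ = -5 + 3 + 2 = 0  ✓
triangle: |5−4|=1 ≤ l₃=4 ≤ 5+4=9  ✓
parity: l₁+l₂+l₃ = 13 is odd  ✗

parity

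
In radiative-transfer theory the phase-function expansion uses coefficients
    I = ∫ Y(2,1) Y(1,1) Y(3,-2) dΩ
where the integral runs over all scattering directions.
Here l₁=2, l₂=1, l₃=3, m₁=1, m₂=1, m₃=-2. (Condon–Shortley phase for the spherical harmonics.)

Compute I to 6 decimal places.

Rules hold: Σm=0, L=6 even, 1≤3≤3.
N = 5·3·7 = 105
Δ = 0!·4!·2!/7! = 1/105
Racah Σ t=0..0: t=0:+1/4 = 1/4
⇒ 3j(2 1 3; 0 0 0)² = 3/35, sgn -1
Racah Σ t=0..0: t=0:+1/12 = 1/12
⇒ 3j(2 1 3; 1 1 -2)² = 2/21, sgn -1
4πI² = N·(3j₀)²·(3jₘ)² = 6/7
I = +1·√(0.857143/4π) = 0.26116903

0.261169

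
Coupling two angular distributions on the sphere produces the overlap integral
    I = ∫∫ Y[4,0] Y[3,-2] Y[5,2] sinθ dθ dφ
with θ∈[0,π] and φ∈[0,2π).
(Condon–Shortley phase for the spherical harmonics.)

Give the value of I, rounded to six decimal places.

m-sum 0 ✓  L=12 even ✓  1≤5≤7 ✓
Π(2lᵢ+1) = 9×7×11 = 693
triangle coeff Δ(4,3,5) = 1/180180
Σ_t [0,2]: t=0:+1/576 t=1:−1/144 t=2:+1/576 = -1/288
(3j)²=20/1001 [(4 3 5; 0 0 0)], sign=+1
Σ_t [0,1]: t=0:+1/576 t=1:−1/864 = 1/1728
(3j)²=5/1287 [(4 3 5; 0 -2 2)], sign=-1
⇒ 4πI² = 100/1859
I = (-1)√(100/1859/(4π)) = -0.06542675

-0.065427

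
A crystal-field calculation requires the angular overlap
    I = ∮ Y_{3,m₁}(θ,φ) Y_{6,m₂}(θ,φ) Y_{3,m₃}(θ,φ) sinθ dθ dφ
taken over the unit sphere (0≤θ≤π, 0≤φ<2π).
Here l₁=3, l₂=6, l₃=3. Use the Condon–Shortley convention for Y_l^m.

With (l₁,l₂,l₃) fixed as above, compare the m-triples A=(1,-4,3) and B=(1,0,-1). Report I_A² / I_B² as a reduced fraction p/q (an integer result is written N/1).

Same 3,6,3: normalisation and zero-m 3j drop out of the ratio.
A: Δ: 6! 0! 6! / 13! → 1/12012; sum: t=2:+1/34560 = 1/34560; 3j²(3 6 3; 1 -4 3) = Δ·Π!·Σ² = 5/286  (sign +1)
B: Δ: 6! 0! 6! / 13! → 1/12012; sum: t=2:+1/2304 = 1/2304; 3j²(3 6 3; 1 0 -1) = Δ·Π!·Σ² = 75/4004  (sign +1)
I_A²/I_B² = (5/286)/(75/4004) = 14/15

14/15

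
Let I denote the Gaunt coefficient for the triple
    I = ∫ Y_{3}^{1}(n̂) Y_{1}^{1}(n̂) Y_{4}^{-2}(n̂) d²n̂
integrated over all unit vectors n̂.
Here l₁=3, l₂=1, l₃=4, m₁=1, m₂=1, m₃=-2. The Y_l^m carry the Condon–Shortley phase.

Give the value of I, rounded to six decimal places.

0.238414

Rules hold: Σm=0, L=8 even, 2≤4≤4.
N = 7·3·9 = 189
Δ = 0!·6!·2!/9! = 1/252
Racah Σ t=0..0: t=0:+1/36 = 1/36
⇒ 3j(3 1 4; 0 0 0)² = 4/63, sgn +1
Racah Σ t=0..0: t=0:+1/96 = 1/96
⇒ 3j(3 1 4; 1 1 -2)² = 5/84, sgn +1
4πI² = N·(3j₀)²·(3jₘ)² = 5/7
I = +1·√(0.714286/4π) = 0.23841361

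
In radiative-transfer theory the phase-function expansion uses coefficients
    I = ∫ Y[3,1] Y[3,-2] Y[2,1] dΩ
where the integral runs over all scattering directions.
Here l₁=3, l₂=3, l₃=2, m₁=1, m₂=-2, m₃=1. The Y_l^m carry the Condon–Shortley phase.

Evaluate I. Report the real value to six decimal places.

Checks pass: Σm=0; 8 even; l₃=2∈[0,6].
(2·3+1)(2·3+1)(2·2+1) = 245
Δ: 4! 2! 2! / 9! → 1/3780
sum: t=1:−1/24 t=2:+1/4 t=3:−1/24 = 1/6
3j²(3 3 2; 0 0 0) = Δ·Π!·Σ² = 4/105  (sign +1)
sum: t=0:+1/48 t=1:−1/12 = -1/16
3j²(3 3 2; 1 -2 1) = Δ·Π!·Σ² = 1/28  (sign +1)
combine: 4πI² = 245·4/105·1/28 = 1/3
take √, sign +1: I = 0.16286750

0.162868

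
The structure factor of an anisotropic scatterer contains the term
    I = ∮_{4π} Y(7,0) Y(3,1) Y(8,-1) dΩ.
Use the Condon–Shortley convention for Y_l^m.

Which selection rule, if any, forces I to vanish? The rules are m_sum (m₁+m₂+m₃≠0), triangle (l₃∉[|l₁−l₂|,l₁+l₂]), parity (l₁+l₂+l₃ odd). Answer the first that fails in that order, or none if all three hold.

m₁+m₂+m₃ = 0 + 1 − 1 = 0  ✓
triangle: |7−3|=4 ≤ l₃=8 ≤ 7+3=10  ✓
parity: l₁+l₂+l₃ = 18 is even  ✓

none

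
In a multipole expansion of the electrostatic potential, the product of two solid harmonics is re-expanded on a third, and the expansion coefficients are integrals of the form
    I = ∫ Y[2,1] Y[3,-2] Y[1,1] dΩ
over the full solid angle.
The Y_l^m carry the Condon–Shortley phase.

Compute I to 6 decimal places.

Checks pass: Σm=0; 6 even; l₃=1∈[1,5].
(2·2+1)(2·3+1)(2·1+1) = 105
Δ: 4! 0! 2! / 7! → 1/105
sum: t=2:+1/4 = 1/4
3j²(2 3 1; 0 0 0) = Δ·Π!·Σ² = 3/35  (sign -1)
sum: t=1:−1/12 = -1/12
3j²(2 3 1; 1 -2 1) = Δ·Π!·Σ² = 2/21  (sign -1)
combine: 4πI² = 105·3/35·2/21 = 6/7
take √, sign +1: I = 0.26116903

0.261169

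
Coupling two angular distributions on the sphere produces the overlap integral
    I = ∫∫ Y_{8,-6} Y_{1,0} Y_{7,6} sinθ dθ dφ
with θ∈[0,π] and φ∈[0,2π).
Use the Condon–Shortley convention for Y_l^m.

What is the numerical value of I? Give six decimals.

Rules hold: Σm=0, L=16 even, 7≤7≤9.
N = 17·3·15 = 765
Δ = 2!·14!·0!/17! = 1/2040
Racah Σ t=1..1: t=1:−1/25401600 = -1/25401600
⇒ 3j(8 1 7; 0 0 0)² = 8/255, sgn +1
Racah Σ t=1..1: t=1:−1/6227020800 = -1/6227020800
⇒ 3j(8 1 7; -6 0 6)² = 7/510, sgn +1
4πI² = N·(3j₀)²·(3jₘ)² = 28/85
I = +1·√(0.329412/4π) = 0.16190663

0.161907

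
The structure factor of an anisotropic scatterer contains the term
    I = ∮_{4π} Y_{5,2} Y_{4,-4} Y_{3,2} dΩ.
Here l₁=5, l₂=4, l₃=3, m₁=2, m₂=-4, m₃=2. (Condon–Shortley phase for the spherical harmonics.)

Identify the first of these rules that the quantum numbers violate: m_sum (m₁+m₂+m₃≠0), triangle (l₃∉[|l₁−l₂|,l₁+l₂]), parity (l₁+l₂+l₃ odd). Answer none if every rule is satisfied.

none

azimuthal sum: 2 − 4 + 2 = 0  ✓
1 ≤ 3 ≤ 9 (triangle on l)  ✓
L = 5 + 4 + 3 = 12 (even)  ✓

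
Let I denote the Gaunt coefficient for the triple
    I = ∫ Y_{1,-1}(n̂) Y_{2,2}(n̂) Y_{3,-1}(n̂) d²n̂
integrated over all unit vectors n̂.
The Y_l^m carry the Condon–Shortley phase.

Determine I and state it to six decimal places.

m-sum 0 ✓  L=6 even ✓  1≤3≤3 ✓
Π(2lᵢ+1) = 3×5×7 = 105
triangle coeff Δ(1,2,3) = 1/105
Σ_t [0,0]: t=0:+1/4 = 1/4
(3j)²=3/35 [(1 2 3; 0 0 0)], sign=-1
Σ_t [0,0]: t=0:+1/48 = 1/48
(3j)²=1/105 [(1 2 3; -1 2 -1)], sign=+1
⇒ 4πI² = 3/35
I = (-1)√(3/35/(4π)) = -0.08258890

-0.082589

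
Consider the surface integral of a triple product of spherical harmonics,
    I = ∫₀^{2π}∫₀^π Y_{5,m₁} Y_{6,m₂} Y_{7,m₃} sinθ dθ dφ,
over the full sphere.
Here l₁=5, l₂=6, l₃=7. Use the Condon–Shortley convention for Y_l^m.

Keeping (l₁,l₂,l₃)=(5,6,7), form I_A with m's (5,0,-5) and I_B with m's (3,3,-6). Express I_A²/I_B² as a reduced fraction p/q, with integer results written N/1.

Same 5,6,7: normalisation and zero-m 3j drop out of the ratio.
A: Δ: 4! 6! 8! / 19! → 1/174594420; sum: t=0:+1/24883200 = 1/24883200; 3j²(5 6 7; 5 0 -5) = Δ·Π!·Σ² = 70/4199  (sign +1)
B: Δ: 4! 6! 8! / 19! → 1/174594420; sum: t=1:−1/29030400 t=2:+1/14515200 = 1/29030400; 3j²(5 6 7; 3 3 -6) = Δ·Π!·Σ² = 12/1615  (sign -1)
I_A²/I_B² = (70/4199)/(12/1615) = 175/78

175/78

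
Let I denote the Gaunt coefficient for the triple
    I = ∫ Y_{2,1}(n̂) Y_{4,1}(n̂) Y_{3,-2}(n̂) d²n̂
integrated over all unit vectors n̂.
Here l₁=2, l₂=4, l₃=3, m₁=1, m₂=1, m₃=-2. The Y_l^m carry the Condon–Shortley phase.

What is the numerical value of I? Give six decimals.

L=9 odd ⇒ parity kills the (l;000) factor ⇒ I = 0

0.000000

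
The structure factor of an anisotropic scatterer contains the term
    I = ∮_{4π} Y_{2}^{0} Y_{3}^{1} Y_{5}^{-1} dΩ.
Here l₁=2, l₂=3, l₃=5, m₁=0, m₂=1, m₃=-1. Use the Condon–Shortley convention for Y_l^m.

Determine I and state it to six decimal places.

-0.227318

Checks pass: Σm=0; 10 even; l₃=5∈[1,5].
(2·2+1)(2·3+1)(2·5+1) = 385
Δ: 0! 4! 6! / 11! → 1/2310
sum: t=0:+1/144 = 1/144
3j²(2 3 5; 0 0 0) = Δ·Π!·Σ² = 10/231  (sign -1)
sum: t=0:+1/192 = 1/192
3j²(2 3 5; 0 1 -1) = Δ·Π!·Σ² = 3/77  (sign +1)
combine: 4πI² = 385·10/231·3/77 = 50/77
take √, sign -1: I = -0.22731846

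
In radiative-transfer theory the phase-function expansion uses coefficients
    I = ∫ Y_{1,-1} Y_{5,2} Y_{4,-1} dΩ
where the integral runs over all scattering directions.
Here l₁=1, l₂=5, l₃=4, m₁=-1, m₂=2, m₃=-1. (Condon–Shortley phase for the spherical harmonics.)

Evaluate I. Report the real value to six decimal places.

0.225034

Checks pass: Σm=0; 10 even; l₃=4∈[4,6].
(2·1+1)(2·5+1)(2·4+1) = 297
Δ: 2! 0! 8! / 11! → 1/495
sum: t=1:−1/576 = -1/576
3j²(1 5 4; 0 0 0) = Δ·Π!·Σ² = 5/99  (sign -1)
sum: t=2:+1/1440 = 1/1440
3j²(1 5 4; -1 2 -1) = Δ·Π!·Σ² = 7/165  (sign -1)
combine: 4πI² = 297·5/99·7/165 = 7/11
take √, sign +1: I = 0.22503380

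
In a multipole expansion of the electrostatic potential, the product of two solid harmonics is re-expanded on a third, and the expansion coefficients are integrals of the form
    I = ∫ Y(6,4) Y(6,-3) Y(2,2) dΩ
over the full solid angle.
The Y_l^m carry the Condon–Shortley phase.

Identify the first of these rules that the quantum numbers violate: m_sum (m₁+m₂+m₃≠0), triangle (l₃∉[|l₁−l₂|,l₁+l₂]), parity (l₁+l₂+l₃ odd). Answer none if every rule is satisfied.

m_sum

Σmᵢ = 3  ✗
l₃∈[|l₁−l₂|,l₁+l₂]=[0,12], have l₃=2
Σlᵢ = 14 ⇒ even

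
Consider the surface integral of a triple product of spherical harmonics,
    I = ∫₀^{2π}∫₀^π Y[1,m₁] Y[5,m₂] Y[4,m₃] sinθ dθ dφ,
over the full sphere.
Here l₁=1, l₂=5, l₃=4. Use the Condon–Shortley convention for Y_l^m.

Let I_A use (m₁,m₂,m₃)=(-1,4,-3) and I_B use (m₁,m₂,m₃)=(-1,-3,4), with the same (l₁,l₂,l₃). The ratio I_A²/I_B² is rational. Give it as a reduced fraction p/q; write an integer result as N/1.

l's match ⇒ only the (l;m) 3-j factors differ between A and B.
A: triangle coeff Δ(1,5,4) = 1/495; Σ_t [2,2]: t=2:+1/10080 = 1/10080; (3j)²=4/55 [(1 5 4; -1 4 -3)], sign=-1
B: triangle coeff Δ(1,5,4) = 1/495; Σ_t [2,2]: t=2:+1/80640 = 1/80640; (3j)²=1/495 [(1 5 4; -1 -3 4)], sign=+1
I_A²/I_B² = (4/55)/(1/495) = 36/1

36/1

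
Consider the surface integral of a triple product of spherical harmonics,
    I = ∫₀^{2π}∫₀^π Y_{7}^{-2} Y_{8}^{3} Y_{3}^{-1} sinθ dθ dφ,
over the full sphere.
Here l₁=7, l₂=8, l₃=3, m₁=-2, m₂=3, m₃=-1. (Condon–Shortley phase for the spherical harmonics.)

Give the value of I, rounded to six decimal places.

m-sum 0 ✓  L=18 even ✓  1≤3≤15 ✓
Π(2lᵢ+1) = 15×17×7 = 1785
triangle coeff Δ(7,8,3) = 1/5290740
Σ_t [5,7]: t=5:−1/7257600 t=6:+1/2073600 t=7:−1/7257600 = 1/4838400
(3j)²=252/20995 [(7 8 3; 0 0 0)], sign=-1
Σ_t [7,9]: t=7:−1/29030400 t=8:+1/5806080 t=9:−1/17418240 = 1/12441600
(3j)²=154/12597 [(7 8 3; -2 3 -1)], sign=+1
⇒ 4πI² = 271656/1037153
I = (-1)√(271656/1037153/(4π)) = -0.14437211

-0.144372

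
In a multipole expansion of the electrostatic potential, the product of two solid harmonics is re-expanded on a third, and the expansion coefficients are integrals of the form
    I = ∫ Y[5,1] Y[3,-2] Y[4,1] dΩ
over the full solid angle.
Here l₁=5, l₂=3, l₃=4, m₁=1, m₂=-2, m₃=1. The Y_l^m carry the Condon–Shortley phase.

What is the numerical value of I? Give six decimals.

Rules hold: Σm=0, L=12 even, 2≤4≤8.
N = 11·7·9 = 693
Δ = 4!·6!·2!/13! = 1/180180
Racah Σ t=1..3: t=1:−1/576 t=2:+1/144 t=3:−1/576 = 1/288
⇒ 3j(5 3 4; 0 0 0)² = 20/1001, sgn +1
Racah Σ t=0..1: t=0:+1/1152 t=1:−1/432 = -5/3456
⇒ 3j(5 3 4; 1 -2 1)² = 625/36036, sgn +1
4πI² = N·(3j₀)²·(3jₘ)² = 3125/13013
I = +1·√(0.240144/4π) = 0.13823925

0.138239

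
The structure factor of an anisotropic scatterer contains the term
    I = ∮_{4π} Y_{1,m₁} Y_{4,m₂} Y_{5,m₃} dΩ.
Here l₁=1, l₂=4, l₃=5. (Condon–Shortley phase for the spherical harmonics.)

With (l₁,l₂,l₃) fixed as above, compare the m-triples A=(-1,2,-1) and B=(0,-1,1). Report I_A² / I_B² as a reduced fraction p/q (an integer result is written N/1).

1/4

l's match ⇒ only the (l;m) 3-j factors differ between A and B.
A: triangle coeff Δ(1,4,5) = 1/495; Σ_t [0,0]: t=0:+1/2880 = 1/2880; (3j)²=2/165 [(1 4 5; -1 2 -1)], sign=+1
B: triangle coeff Δ(1,4,5) = 1/495; Σ_t [0,0]: t=0:+1/720 = 1/720; (3j)²=8/165 [(1 4 5; 0 -1 1)], sign=+1
I_A²/I_B² = (2/165)/(8/165) = 1/4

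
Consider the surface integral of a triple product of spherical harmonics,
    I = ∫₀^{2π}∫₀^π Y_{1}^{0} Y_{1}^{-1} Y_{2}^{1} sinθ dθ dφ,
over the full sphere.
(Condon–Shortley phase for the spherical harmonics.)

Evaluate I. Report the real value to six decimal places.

Rules hold: Σm=0, L=4 even, 0≤2≤2.
N = 3·3·5 = 45
Δ = 0!·2!·2!/5! = 1/30
Racah Σ t=0..0: t=0:+1/1 = 1/1
⇒ 3j(1 1 2; 0 0 0)² = 2/15, sgn +1
Racah Σ t=0..0: t=0:+1/2 = 1/2
⇒ 3j(1 1 2; 0 -1 1)² = 1/10, sgn -1
4πI² = N·(3j₀)²·(3jₘ)² = 3/5
I = -1·√(0.6/4π) = -0.21850969

-0.218510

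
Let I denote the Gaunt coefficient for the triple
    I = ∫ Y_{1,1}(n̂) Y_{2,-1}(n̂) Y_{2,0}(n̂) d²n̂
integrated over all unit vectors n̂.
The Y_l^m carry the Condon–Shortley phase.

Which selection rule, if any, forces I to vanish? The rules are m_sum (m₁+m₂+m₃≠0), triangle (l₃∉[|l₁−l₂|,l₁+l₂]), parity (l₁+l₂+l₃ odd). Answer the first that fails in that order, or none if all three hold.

parity

m₁+m₂+m₃ = 1 − 1 + 0 = 0  ✓
triangle: |1−2|=1 ≤ l₃=2 ≤ 1+2=3  ✓
parity: l₁+l₂+l₃ = 5 is odd  ✗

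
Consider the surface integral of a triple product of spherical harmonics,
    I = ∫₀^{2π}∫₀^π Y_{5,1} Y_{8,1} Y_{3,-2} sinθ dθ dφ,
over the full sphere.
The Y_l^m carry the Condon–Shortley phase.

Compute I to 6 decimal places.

m-sum 0 ✓  L=16 even ✓  3≤3≤13 ✓
Π(2lᵢ+1) = 11×17×7 = 1309
triangle coeff Δ(5,8,3) = 1/136136
Σ_t [5,5]: t=5:−1/518400 = -1/518400
(3j)²=56/2431 [(5 8 3; 0 0 0)], sign=+1
Σ_t [4,4]: t=4:+1/2073600 = 1/2073600
(3j)²=63/9724 [(5 8 3; 1 1 -2)], sign=-1
⇒ 4πI² = 6174/31603
I = (-1)√(6174/31603/(4π)) = -0.12468500

-0.124685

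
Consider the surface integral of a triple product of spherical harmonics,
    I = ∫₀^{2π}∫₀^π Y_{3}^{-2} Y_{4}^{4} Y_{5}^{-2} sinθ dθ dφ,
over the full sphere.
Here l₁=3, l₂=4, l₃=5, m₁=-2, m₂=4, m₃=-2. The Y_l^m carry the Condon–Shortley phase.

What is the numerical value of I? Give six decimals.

-0.109480

m-sum 0 ✓  L=12 even ✓  1≤5≤7 ✓
Π(2lᵢ+1) = 7×9×11 = 693
triangle coeff Δ(3,4,5) = 1/180180
Σ_t [0,2]: t=0:+1/576 t=1:−1/144 t=2:+1/576 = -1/288
(3j)²=20/1001 [(3 4 5; 0 0 0)], sign=+1
Σ_t [2,2]: t=2:+1/8640 = 1/8640
(3j)²=14/1287 [(3 4 5; -2 4 -2)], sign=-1
⇒ 4πI² = 280/1859
I = (-1)√(280/1859/(4π)) = -0.10947990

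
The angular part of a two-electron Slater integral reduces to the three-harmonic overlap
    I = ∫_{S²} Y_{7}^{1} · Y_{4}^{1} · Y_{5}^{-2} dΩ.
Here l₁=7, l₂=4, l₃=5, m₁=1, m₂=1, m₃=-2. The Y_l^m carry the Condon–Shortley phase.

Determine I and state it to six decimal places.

m-sum 0 ✓  L=16 even ✓  3≤5≤11 ✓
Π(2lᵢ+1) = 15×9×11 = 1485
triangle coeff Δ(7,4,5) = 1/6126120
Σ_t [2,4]: t=2:+1/69120 t=3:−1/20736 t=4:+1/69120 = -1/51840
(3j)²=280/21879 [(7 4 5; 0 0 0)], sign=+1
Σ_t [3,5]: t=3:−1/51840 t=4:+1/69120 t=5:−1/1209600 = -41/7257600
(3j)²=1681/510510 [(7 4 5; 1 1 -2)], sign=+1
⇒ 4πI² = 33620/537251
I = (+1)√(33620/537251/(4π)) = 0.07056759

0.070568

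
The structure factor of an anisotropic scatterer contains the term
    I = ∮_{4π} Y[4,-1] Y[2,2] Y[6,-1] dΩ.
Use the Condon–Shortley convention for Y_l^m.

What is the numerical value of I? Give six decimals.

-0.094091

m-sum 0 ✓  L=12 even ✓  2≤6≤6 ✓
Π(2lᵢ+1) = 9×5×13 = 585
triangle coeff Δ(4,2,6) = 1/6435
Σ_t [0,0]: t=0:+1/2304 = 1/2304
(3j)²=5/143 [(4 2 6; 0 0 0)], sign=+1
Σ_t [0,0]: t=0:+1/17280 = 1/17280
(3j)²=7/1287 [(4 2 6; -1 2 -1)], sign=-1
⇒ 4πI² = 175/1573
I = (-1)√(175/1573/(4π)) = -0.09409136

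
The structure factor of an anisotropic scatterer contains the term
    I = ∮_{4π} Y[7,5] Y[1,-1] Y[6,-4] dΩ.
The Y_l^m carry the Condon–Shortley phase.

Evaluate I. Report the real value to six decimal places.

Rules hold: Σm=0, L=14 even, 6≤6≤8.
N = 15·3·13 = 585
Δ = 2!·12!·0!/15! = 1/1365
Racah Σ t=1..1: t=1:−1/518400 = -1/518400
⇒ 3j(7 1 6; 0 0 0)² = 7/195, sgn -1
Racah Σ t=0..0: t=0:+1/14515200 = 1/14515200
⇒ 3j(7 1 6; 5 -1 -4)² = 22/455, sgn +1
4πI² = N·(3j₀)²·(3jₘ)² = 66/65
I = -1·√(1.01538/4π) = -0.28425647

-0.284256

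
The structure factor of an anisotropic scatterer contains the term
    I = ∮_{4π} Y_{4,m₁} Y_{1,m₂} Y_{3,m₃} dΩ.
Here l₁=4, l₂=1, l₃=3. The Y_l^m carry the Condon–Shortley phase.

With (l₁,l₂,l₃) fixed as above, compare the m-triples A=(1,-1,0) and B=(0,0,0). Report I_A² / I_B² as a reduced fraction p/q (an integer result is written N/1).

5/8

Same 4,1,3: normalisation and zero-m 3j drop out of the ratio.
A: Δ: 2! 6! 0! / 9! → 1/252; sum: t=0:+1/72 = 1/72; 3j²(4 1 3; 1 -1 0) = Δ·Π!·Σ² = 5/126  (sign -1)
B: Δ: 2! 6! 0! / 9! → 1/252; sum: t=1:−1/36 = -1/36; 3j²(4 1 3; 0 0 0) = Δ·Π!·Σ² = 4/63  (sign +1)
I_A²/I_B² = (5/126)/(4/63) = 5/8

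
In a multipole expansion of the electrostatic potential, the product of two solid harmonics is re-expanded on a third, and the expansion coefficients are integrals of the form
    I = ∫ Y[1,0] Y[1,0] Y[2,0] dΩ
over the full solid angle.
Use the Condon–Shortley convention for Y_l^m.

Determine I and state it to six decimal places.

0.252313

Rules hold: Σm=0, L=4 even, 0≤2≤2.
N = 3·3·5 = 45
Δ = 0!·2!·2!/5! = 1/30
Racah Σ t=0..0: t=0:+1/1 = 1/1
⇒ 3j(1 1 2; 0 0 0)² = 2/15, sgn +1
(m-triple is (0,0,0) — same symbol as above.)
4πI² = N·(3j₀)²·(3jₘ)² = 4/5
I = +1·√(0.8/4π) = 0.25231325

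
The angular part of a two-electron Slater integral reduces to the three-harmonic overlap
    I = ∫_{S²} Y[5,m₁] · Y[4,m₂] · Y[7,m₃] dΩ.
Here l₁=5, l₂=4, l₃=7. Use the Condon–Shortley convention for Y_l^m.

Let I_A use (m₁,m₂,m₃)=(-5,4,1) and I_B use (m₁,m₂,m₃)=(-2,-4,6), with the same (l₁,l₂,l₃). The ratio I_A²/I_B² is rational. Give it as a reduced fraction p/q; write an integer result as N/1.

5/572

l's match ⇒ only the (l;m) 3-j factors differ between A and B.
A: triangle coeff Δ(5,4,7) = 1/6126120; Σ_t [2,2]: t=2:+1/58060800 = 1/58060800; (3j)²=1/4862 [(5 4 7; -5 4 1)], sign=+1
B: triangle coeff Δ(5,4,7) = 1/6126120; Σ_t [0,0]: t=0:+1/7257600 = 1/7257600; (3j)²=2/85 [(5 4 7; -2 -4 6)], sign=-1
I_A²/I_B² = (1/4862)/(2/85) = 5/572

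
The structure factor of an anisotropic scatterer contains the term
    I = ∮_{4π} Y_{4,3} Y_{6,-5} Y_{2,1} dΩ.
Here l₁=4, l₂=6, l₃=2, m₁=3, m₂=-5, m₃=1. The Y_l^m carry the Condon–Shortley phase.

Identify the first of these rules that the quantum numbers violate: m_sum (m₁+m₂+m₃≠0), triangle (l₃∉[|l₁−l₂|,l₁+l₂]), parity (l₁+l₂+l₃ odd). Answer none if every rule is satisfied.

m_sum

m₁+m₂+m₃ = 3 − 5 + 1 = -1  ✗
triangle: |4−6|=2 ≤ l₃=2 ≤ 4+6=10
parity: l₁+l₂+l₃ = 12 is even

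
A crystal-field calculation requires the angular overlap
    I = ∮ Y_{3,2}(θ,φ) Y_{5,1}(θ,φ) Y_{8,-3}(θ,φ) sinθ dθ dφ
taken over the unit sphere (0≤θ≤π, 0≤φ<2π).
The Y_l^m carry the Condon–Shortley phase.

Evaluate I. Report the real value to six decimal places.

-0.201784

m-sum 0 ✓  L=16 even ✓  2≤8≤8 ✓
Π(2lᵢ+1) = 7×11×17 = 1309
triangle coeff Δ(3,5,8) = 1/136136
Σ_t [0,0]: t=0:+1/518400 = 1/518400
(3j)²=56/2431 [(3 5 8; 0 0 0)], sign=+1
Σ_t [0,0]: t=0:+1/2073600 = 1/2073600
(3j)²=15/884 [(3 5 8; 2 1 -3)], sign=-1
⇒ 4πI² = 1470/2873
I = (-1)√(1470/2873/(4π)) = -0.20178363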